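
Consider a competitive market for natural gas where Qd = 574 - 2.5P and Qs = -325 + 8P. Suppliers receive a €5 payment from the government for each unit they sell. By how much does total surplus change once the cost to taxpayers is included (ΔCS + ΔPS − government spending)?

Net change in total surplus = -500/21

Pre-subsidy: 574 - 2.5P = -325 + 8P gives P* = 1798/21, Q* = 7559/21.
With the subsidy, sellers receive Ps = Pb + 5 for each unit, where Pb is the price buyers pay.
Supply in terms of Pb becomes Qs = -325 + 8(Pb + 5) = -285 + 8Pb. Setting this equal to demand: 574 - 2.5Pb = -285 + 8Pb, so Pb = 1718/21.
Sellers receive Ps = 1718/21 + 5 = 1823/21; Q' = 574 − 2.5·(1718/21) = 7759/21.
ΔCS = ½(7559/21 + 7759/21)(1798/21 − 1718/21) = 68080/49; ΔPS = ½(7559/21 + 7759/21)(1823/21 − 1798/21) = 21275/49.
Government spending = 5 × 7759/21 = 38795/21.
Net change = 68080/49 + 21275/49 − 38795/21 = -500/21. The loss equals the DWL triangle ½·5·200/21.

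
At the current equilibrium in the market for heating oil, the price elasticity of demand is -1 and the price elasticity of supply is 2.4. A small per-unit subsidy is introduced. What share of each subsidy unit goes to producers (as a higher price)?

Producer share = 5/17

For a small subsidy around the equilibrium, the benefit split depends on the relative slopes, which at a point are proportional to the elasticities.
Buyer share = εs/(εs + |εd|) = 2.4/(2.4 + 1) = 12/17; seller share = |εd|/(εs + |εd|) = 5/17.
So producers capture 5/17 of the subsidy.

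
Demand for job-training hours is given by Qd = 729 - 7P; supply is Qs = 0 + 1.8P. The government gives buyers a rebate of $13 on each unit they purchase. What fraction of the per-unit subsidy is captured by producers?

Pre-subsidy: 729 - 7P = 0 + 1.8P gives P* = 3645/44, Q* = 6561/44.
With the rebate, buyers effectively pay Pb = Ps − 13, where Ps is the price sellers receive.
Demand in terms of Ps becomes Qd = 729 − 7(Ps − 13) = 820 - 7Ps. Setting this equal to supply: 820 - 7Ps = 0 + 1.8Ps, so Ps = 1025/11.
Buyers pay Pb = 1025/11 − 13 = 882/11; Q' = 0 + 1.8·(1025/11) = 1845/11.
Buyers' price falls by P* − Pb = 3645/44 − 882/11 = 117/44; sellers' price rises by Ps − P* = 1025/11 − 3645/44 = 455/44.
So producers capture (455/44)/13 = 35/44 of each unit of subsidy.

Producer share = 35/44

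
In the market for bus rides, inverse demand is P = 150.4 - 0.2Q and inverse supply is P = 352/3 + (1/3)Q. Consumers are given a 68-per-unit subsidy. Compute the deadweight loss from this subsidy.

Pre-subsidy: 150.4 - 0.2Q = 352/3 + (1/3)Q gives Q* = 62 and P* = 138.
With the rebate, buyers effectively pay Pb = Ps − 68, where Ps is the price sellers receive.
On the curves, Pb = 150.4 - 0.2Q and Ps = 352/3 + (1/3)Q; the wedge Ps − Pb = 68 gives 352/3 + (1/3)Q − (150.4 - 0.2Q) = 68, so Q' = 189.5.
Then Pb = 150.4 − 0.2·189.5 = 112.5 and Ps = 352/3 + (1/3)·189.5 = 180.5.
The subsidy expands output by 189.5 − 62 = 127.5 past the efficient level; on those units the gap between marginal cost and willingness to pay runs from 0 up to 68.
DWL = ½ × 68 × 127.5 = 4335.

Deadweight loss = 4335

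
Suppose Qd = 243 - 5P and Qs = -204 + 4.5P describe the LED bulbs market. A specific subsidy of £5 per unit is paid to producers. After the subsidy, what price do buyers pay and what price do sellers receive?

Pre-subsidy: 243 - 5P = -204 + 4.5P gives P* = 894/19, Q* = 147/19.
With the subsidy, sellers receive Ps = Pb + 5 for each unit, where Pb is the price buyers pay.
Supply in terms of Pb becomes Qs = -204 + 4.5(Pb + 5) = -181.5 + 4.5Pb. Setting this equal to demand: 243 - 5Pb = -181.5 + 4.5Pb, so Pb = 849/19.
Sellers receive Ps = 849/19 + 5 = 944/19; Q' = 243 − 5·(849/19) = 372/19.

Buyers pay 849/19; sellers receive 944/19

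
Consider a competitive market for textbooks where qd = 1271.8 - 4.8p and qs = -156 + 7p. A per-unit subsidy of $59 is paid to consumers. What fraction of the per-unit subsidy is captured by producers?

Producer share = 24/59

Pre-subsidy: 1271.8 - 4.8p = -156 + 7p gives p* = 121, q* = 691.
With the rebate, buyers effectively pay pb = ps − 59, where ps is the price sellers receive.
Demand in terms of ps becomes qd = 1271.8 − 4.8(ps − 59) = 1555 - 4.8ps. Setting this equal to supply: 1555 - 4.8ps = -156 + 7ps, so ps = 145.
Buyers pay pb = 145 − 59 = 86; q' = -156 + 7·145 = 859.
Buyers' price falls by p* − pb = 121 − 86 = 35; sellers' price rises by ps − p* = 145 − 121 = 24.
So producers capture 24/59 = 24/59 of each unit of subsidy.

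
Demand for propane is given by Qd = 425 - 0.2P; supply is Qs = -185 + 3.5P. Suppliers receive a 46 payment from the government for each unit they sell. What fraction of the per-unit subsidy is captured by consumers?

Consumer share = 35/37

Pre-subsidy: 425 - 0.2P = -185 + 3.5P gives P* = 6100/37, Q* = 14505/37.
With the subsidy, sellers receive Ps = Pb + 46 for each unit, where Pb is the price buyers pay.
Supply in terms of Pb becomes Qs = -185 + 3.5(Pb + 46) = -24 + 3.5Pb. Setting this equal to demand: 425 - 0.2Pb = -24 + 3.5Pb, so Pb = 4490/37.
Sellers receive Ps = 4490/37 + 46 = 6192/37; Q' = 425 − 0.2·(4490/37) = 14827/37.
Buyers' price falls by P* − Pb = 6100/37 − 4490/37 = 1610/37; sellers' price rises by Ps − P* = 6192/37 − 6100/37 = 92/37.
So consumers capture (1610/37)/46 = 35/37 of each unit of subsidy.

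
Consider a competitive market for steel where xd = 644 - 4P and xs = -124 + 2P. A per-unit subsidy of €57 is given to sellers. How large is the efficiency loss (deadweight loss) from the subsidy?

Deadweight loss = €2166

Pre-subsidy: 644 - 4P = -124 + 2P gives P* = 128, x* = 132.
With the subsidy, sellers receive Ps = Pb + 57 for each unit, where Pb is the price buyers pay.
Supply in terms of Pb becomes xs = -124 + 2(Pb + 57) = -10 + 2Pb. Setting this equal to demand: 644 - 4Pb = -10 + 2Pb, so Pb = 109.
Sellers receive Ps = 109 + 57 = 166; x' = 644 − 4·109 = 208.
The subsidy expands output by 208 − 132 = 76 past the efficient level; on those units the gap between marginal cost and willingness to pay runs from 0 up to 57.
DWL = ½ × 57 × 76 = 2166.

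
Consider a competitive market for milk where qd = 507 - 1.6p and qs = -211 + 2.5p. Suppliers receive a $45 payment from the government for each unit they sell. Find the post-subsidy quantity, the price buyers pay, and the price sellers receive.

Pre-subsidy: 507 - 1.6p = -211 + 2.5p gives p* = 7180/41, q* = 9299/41.
With the subsidy, sellers receive ps = pb + 45 for each unit, where pb is the price buyers pay.
Supply in terms of pb becomes qs = -211 + 2.5(pb + 45) = -98.5 + 2.5pb. Setting this equal to demand: 507 - 1.6pb = -98.5 + 2.5pb, so pb = 6055/41.
Sellers receive ps = 6055/41 + 45 = 7900/41; q' = 507 − 1.6·(6055/41) = 11099/41.

q' = 11099/41; buyers pay 6055/41; sellers receive 7900/41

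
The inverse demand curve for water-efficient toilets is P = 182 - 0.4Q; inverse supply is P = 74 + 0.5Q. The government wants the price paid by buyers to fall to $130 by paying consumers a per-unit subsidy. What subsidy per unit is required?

At a buyer price of 130, quantity demanded is 455 − 2.5·130 = 130.
Sellers supply 130 only when they receive Ps = 74 + 0.5·130 = 139.
s = Ps − Pb = 139 − 130 = 9.

Required subsidy s = $9 per unit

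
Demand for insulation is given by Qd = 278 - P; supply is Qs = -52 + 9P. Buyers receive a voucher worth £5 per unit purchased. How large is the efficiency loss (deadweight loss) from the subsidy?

Deadweight loss = £11.25

Pre-subsidy: 278 - P = -52 + 9P gives P* = 33, Q* = 245.
With the rebate, buyers effectively pay Pb = Ps − 5, where Ps is the price sellers receive.
Demand in terms of Ps becomes Qd = 278 − 1(Ps − 5) = 283 - Ps. Setting this equal to supply: 283 - Ps = -52 + 9Ps, so Ps = 33.5.
Buyers pay Pb = 33.5 − 5 = 28.5; Q' = -52 + 9·33.5 = 249.5.
The subsidy expands output by 249.5 − 245 = 4.5 past the efficient level; on those units the gap between marginal cost and willingness to pay runs from 0 up to 5.
DWL = ½ × 5 × 4.5 = 11.25.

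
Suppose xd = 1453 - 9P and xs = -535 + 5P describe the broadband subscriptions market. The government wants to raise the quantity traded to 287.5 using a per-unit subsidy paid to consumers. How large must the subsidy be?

At x = 287.5, invert demand for the buyer price: Pb = (1453 − 287.5)/9 = 129.5; invert supply for the seller price: Ps = (287.5 − (-535))/5 = 164.5.
The subsidy must fill the gap: s = Ps − Pb = 164.5 − 129.5 = 35.

Required subsidy s = 35 per unit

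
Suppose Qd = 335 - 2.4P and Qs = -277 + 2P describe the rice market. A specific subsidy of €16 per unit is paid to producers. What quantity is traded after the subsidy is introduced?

Pre-subsidy: 335 - 2.4P = -277 + 2P gives P* = 1530/11, Q* = 13/11.
With the subsidy, sellers receive Ps = Pb + 16 for each unit, where Pb is the price buyers pay.
Supply in terms of Pb becomes Qs = -277 + 2(Pb + 16) = -245 + 2Pb. Setting this equal to demand: 335 - 2.4Pb = -245 + 2Pb, so Pb = 1450/11.
Sellers receive Ps = 1450/11 + 16 = 1626/11; Q' = 335 − 2.4·(1450/11) = 205/11.

Q' = 205/11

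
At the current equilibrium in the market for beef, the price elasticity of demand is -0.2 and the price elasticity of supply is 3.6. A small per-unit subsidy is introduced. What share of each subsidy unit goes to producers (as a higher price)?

Producer share = 1/19

For a small subsidy around the equilibrium, the benefit split depends on the relative slopes, which at a point are proportional to the elasticities.
Buyer share = εs/(εs + |εd|) = 3.6/(3.6 + 0.2) = 18/19; seller share = |εd|/(εs + |εd|) = 1/19.
So producers capture 1/19 of the subsidy.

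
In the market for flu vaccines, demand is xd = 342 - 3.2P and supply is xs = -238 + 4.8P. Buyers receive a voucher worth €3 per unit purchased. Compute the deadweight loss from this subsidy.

Pre-subsidy: 342 - 3.2P = -238 + 4.8P gives P* = 72.5, x* = 110.
With the rebate, buyers effectively pay Pb = Ps − 3, where Ps is the price sellers receive.
Demand in terms of Ps becomes xd = 342 − 3.2(Ps − 3) = 351.6 - 3.2Ps. Setting this equal to supply: 351.6 - 3.2Ps = -238 + 4.8Ps, so Ps = 73.7.
Buyers pay Pb = 73.7 − 3 = 70.7; x' = -238 + 4.8·73.7 = 115.76.
The subsidy expands output by 115.76 − 110 = 5.76 past the efficient level; on those units the gap between marginal cost and willingness to pay runs from 0 up to 3.
DWL = ½ × 3 × 5.76 = 8.64.

Deadweight loss = €8.64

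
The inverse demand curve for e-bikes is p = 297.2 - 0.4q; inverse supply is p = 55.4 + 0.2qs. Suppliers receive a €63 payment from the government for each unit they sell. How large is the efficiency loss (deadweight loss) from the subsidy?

Deadweight loss = €3307.5

Pre-subsidy: 297.2 - 0.4q = 55.4 + 0.2q gives q* = 403 and p* = 136.
With the subsidy, sellers receive ps = pb + 63 for each unit, where pb is the price buyers pay.
On the curves, pb = 297.2 - 0.4q and ps = 55.4 + 0.2q; the wedge ps − pb = 63 gives 55.4 + 0.2q − (297.2 - 0.4q) = 63, so q' = 508.
Then pb = 297.2 − 0.4·508 = 94 and ps = 55.4 + 0.2·508 = 157.
The subsidy expands output by 508 − 403 = 105 past the efficient level; on those units the gap between marginal cost and willingness to pay runs from 0 up to 63.
DWL = ½ × 63 × 105 = 3307.5.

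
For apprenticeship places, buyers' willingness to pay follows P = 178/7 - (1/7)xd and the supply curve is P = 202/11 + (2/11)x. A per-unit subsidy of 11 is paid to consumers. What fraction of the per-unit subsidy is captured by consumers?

Consumer share = 0.44

Pre-subsidy: 178/7 - (1/7)x = 202/11 + (2/11)x gives x* = 21.76 and P* = 22.32.
With the rebate, buyers effectively pay Pb = Ps − 11, where Ps is the price sellers receive.
On the curves, Pb = 178/7 - (1/7)x and Ps = 202/11 + (2/11)x; the wedge Ps − Pb = 11 gives 202/11 + (2/11)x − (178/7 - (1/7)x) = 11, so x' = 55.64.
Then Pb = 178/7 − (1/7)·55.64 = 17.48 and Ps = 202/11 + (2/11)·55.64 = 28.48.
Buyers' price falls by P* − Pb = 22.32 − 17.48 = 4.84; sellers' price rises by Ps − P* = 28.48 − 22.32 = 6.16.
So consumers capture 4.84/11 = 0.44 of each unit of subsidy.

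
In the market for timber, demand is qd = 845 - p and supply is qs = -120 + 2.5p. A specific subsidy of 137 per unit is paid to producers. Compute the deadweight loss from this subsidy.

Deadweight loss = 93845/14

Pre-subsidy: 845 - p = -120 + 2.5p gives p* = 1930/7, q* = 3985/7.
With the subsidy, sellers receive ps = pb + 137 for each unit, where pb is the price buyers pay.
Supply in terms of pb becomes qs = -120 + 2.5(pb + 137) = 222.5 + 2.5pb. Setting this equal to demand: 845 - pb = 222.5 + 2.5pb, so pb = 1245/7.
Sellers receive ps = 1245/7 + 137 = 2204/7; q' = 845 − 1·(1245/7) = 4670/7.
The subsidy expands output by 4670/7 − 3985/7 = 685/7 past the efficient level; on those units the gap between marginal cost and willingness to pay runs from 0 up to 137.
DWL = ½ × 137 × 685/7 = 93845/14.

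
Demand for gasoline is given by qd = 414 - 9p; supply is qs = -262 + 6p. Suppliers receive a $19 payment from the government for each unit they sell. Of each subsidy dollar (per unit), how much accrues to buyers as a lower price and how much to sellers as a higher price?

Buyers gain $7.6 per unit; sellers gain $11.4 per unit

Pre-subsidy: 414 - 9p = -262 + 6p gives p* = 676/15, q* = 8.4.
With the subsidy, sellers receive ps = pb + 19 for each unit, where pb is the price buyers pay.
Supply in terms of pb becomes qs = -262 + 6(pb + 19) = -148 + 6pb. Setting this equal to demand: 414 - 9pb = -148 + 6pb, so pb = 562/15.
Sellers receive ps = 562/15 + 19 = 847/15; q' = 414 − 9·(562/15) = 76.8.
Buyers' price falls by p* − pb = 676/15 − 562/15 = 7.6; sellers' price rises by ps − p* = 847/15 − 676/15 = 11.4.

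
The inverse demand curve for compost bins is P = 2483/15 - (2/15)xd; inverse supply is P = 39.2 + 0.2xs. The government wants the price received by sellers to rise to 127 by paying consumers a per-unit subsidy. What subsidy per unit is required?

At a seller price of 127, quantity supplied is -196 + 5·127 = 439.
Buyers absorb 439 only when they pay Pb = 2483/15 − (2/15)·439 = 107.
s = Ps − Pb = 127 − 107 = 20.

Required subsidy s = 20 per unit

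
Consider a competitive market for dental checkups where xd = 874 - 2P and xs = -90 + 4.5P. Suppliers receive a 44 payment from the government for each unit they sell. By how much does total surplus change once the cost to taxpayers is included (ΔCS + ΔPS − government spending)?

Net change in total surplus = -17424/13

Pre-subsidy: 874 - 2P = -90 + 4.5P gives P* = 1928/13, x* = 7506/13.
With the subsidy, sellers receive Ps = Pb + 44 for each unit, where Pb is the price buyers pay.
Supply in terms of Pb becomes xs = -90 + 4.5(Pb + 44) = 108 + 4.5Pb. Setting this equal to demand: 874 - 2Pb = 108 + 4.5Pb, so Pb = 1532/13.
Sellers receive Ps = 1532/13 + 44 = 2104/13; x' = 874 − 2·(1532/13) = 8298/13.
ΔCS = ½(7506/13 + 8298/13)(1928/13 − 1532/13) = 3129192/169; ΔPS = ½(7506/13 + 8298/13)(2104/13 − 1928/13) = 1390752/169.
Government spending = 44 × 8298/13 = 365112/13.
Net change = 3129192/169 + 1390752/169 − 365112/13 = -17424/13. The loss equals the DWL triangle ½·44·792/13.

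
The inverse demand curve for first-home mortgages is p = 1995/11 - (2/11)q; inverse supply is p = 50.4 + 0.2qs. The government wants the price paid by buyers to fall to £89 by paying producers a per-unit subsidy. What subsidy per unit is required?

Required subsidy s = £63 per unit

At a buyer price of 89, quantity demanded is 997.5 − 5.5·89 = 508.
Sellers supply 508 only when they receive ps = 50.4 + 0.2·508 = 152.
s = ps − pb = 152 − 89 = 63.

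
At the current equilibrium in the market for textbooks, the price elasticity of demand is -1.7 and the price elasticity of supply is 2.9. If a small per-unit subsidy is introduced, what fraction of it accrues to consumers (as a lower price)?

For a small subsidy around the equilibrium, the benefit split depends on the relative slopes, which at a point are proportional to the elasticities.
Buyer share = εs/(εs + |εd|) = 2.9/(2.9 + 1.7) = 29/46; seller share = |εd|/(εs + |εd|) = 17/46.

Consumer share = 29/46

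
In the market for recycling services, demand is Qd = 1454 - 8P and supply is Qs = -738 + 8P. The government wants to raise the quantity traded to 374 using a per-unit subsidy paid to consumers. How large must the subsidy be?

At Q = 374, invert demand for the buyer price: Pb = (1454 − 374)/8 = 135; invert supply for the seller price: Ps = (374 − (-738))/8 = 139.
The subsidy must fill the gap: s = Ps − Pb = 139 − 135 = 4.

Required subsidy s = 4 per unit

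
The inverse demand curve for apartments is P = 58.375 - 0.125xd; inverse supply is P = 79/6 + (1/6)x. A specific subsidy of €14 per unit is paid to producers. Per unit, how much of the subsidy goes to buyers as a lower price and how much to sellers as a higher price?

Pre-subsidy: 58.375 - 0.125x = 79/6 + (1/6)x gives x* = 155 and P* = 39.
With the subsidy, sellers receive Ps = Pb + 14 for each unit, where Pb is the price buyers pay.
On the curves, Pb = 58.375 - 0.125x and Ps = 79/6 + (1/6)x; the wedge Ps − Pb = 14 gives 79/6 + (1/6)x − (58.375 - 0.125x) = 14, so x' = 203.
Then Pb = 58.375 − 0.125·203 = 33 and Ps = 79/6 + (1/6)·203 = 47.
Buyers' price falls by P* − Pb = 39 − 33 = 6; sellers' price rises by Ps − P* = 47 − 39 = 8.

Buyers gain €6 per unit; sellers gain €8 per unit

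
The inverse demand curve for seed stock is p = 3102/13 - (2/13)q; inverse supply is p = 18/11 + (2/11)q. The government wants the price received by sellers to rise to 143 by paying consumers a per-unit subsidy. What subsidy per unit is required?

Required subsidy s = 24 per unit

At a seller price of 143, quantity supplied is -9 + 5.5·143 = 777.5.
Buyers absorb 777.5 only when they pay pb = 3102/13 − (2/13)·777.5 = 119.
s = ps − pb = 143 − 119 = 24.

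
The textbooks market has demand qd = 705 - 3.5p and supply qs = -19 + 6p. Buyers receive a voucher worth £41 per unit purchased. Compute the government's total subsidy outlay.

Government cost = 412009/19

Pre-subsidy: 705 - 3.5p = -19 + 6p gives p* = 1448/19, q* = 8327/19.
With the rebate, buyers effectively pay pb = ps − 41, where ps is the price sellers receive.
Demand in terms of ps becomes qd = 705 − 3.5(ps − 41) = 848.5 - 3.5ps. Setting this equal to supply: 848.5 - 3.5ps = -19 + 6ps, so ps = 1735/19.
Buyers pay pb = 1735/19 − 41 = 956/19; q' = -19 + 6·(1735/19) = 10049/19.
Government outlay = subsidy × quantity = 41 × 10049/19 = 412009/19.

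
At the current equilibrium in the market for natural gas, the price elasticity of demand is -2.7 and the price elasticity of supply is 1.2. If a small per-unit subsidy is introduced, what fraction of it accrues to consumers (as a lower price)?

For a small subsidy around the equilibrium, the benefit split depends on the relative slopes, which at a point are proportional to the elasticities.
Buyer share = εs/(εs + |εd|) = 1.2/(1.2 + 2.7) = 4/13; seller share = |εd|/(εs + |εd|) = 9/13.

Consumer share = 4/13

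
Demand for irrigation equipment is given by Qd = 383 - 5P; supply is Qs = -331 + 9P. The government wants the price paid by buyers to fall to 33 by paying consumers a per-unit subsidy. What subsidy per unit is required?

Required subsidy s = 28 per unit

At a buyer price of 33, quantity demanded is 383 − 5·33 = 218.
Sellers supply 218 only when they receive Ps with -331 + 9·Ps = 218, i.e. Ps = 61.
s = Ps − Pb = 61 − 33 = 28.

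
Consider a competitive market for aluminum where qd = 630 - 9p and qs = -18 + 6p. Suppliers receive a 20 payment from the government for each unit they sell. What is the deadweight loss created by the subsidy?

Deadweight loss = 720

Pre-subsidy: 630 - 9p = -18 + 6p gives p* = 43.2, q* = 241.2.
With the subsidy, sellers receive ps = pb + 20 for each unit, where pb is the price buyers pay.
Supply in terms of pb becomes qs = -18 + 6(pb + 20) = 102 + 6pb. Setting this equal to demand: 630 - 9pb = 102 + 6pb, so pb = 35.2.
Sellers receive ps = 35.2 + 20 = 55.2; q' = 630 − 9·35.2 = 313.2.
The subsidy expands output by 313.2 − 241.2 = 72 past the efficient level; on those units the gap between marginal cost and willingness to pay runs from 0 up to 20.
DWL = ½ × 20 × 72 = 720.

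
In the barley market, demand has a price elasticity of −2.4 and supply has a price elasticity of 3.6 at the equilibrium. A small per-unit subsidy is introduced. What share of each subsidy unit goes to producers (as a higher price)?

For a small subsidy around the equilibrium, the benefit split depends on the relative slopes, which at a point are proportional to the elasticities.
Buyer share = εs/(εs + |εd|) = 3.6/(3.6 + 2.4) = 0.6; seller share = |εd|/(εs + |εd|) = 0.4.
So producers capture 0.4 of the subsidy.

Producer share = 0.4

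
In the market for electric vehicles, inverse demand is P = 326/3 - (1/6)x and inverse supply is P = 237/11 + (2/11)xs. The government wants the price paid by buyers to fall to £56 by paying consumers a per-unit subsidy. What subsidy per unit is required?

At a buyer price of 56, quantity demanded is 652 − 6·56 = 316.
Sellers supply 316 only when they receive Ps = 237/11 + (2/11)·316 = 79.
s = Ps − Pb = 79 − 56 = 23.

Required subsidy s = £23 per unit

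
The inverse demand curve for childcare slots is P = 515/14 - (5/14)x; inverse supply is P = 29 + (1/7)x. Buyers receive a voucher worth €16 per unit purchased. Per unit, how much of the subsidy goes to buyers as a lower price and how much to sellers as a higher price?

Pre-subsidy: 515/14 - (5/14)x = 29 + (1/7)x gives x* = 109/7 and P* = 1530/49.
With the rebate, buyers effectively pay Pb = Ps − 16, where Ps is the price sellers receive.
On the curves, Pb = 515/14 - (5/14)x and Ps = 29 + (1/7)x; the wedge Ps − Pb = 16 gives 29 + (1/7)x − (515/14 - (5/14)x) = 16, so x' = 333/7.
Then Pb = 515/14 − (5/14)·(333/7) = 970/49 and Ps = 29 + (1/7)·(333/7) = 1754/49.
Buyers' price falls by P* − Pb = 1530/49 − 970/49 = 80/7; sellers' price rises by Ps − P* = 1754/49 − 1530/49 = 32/7.

Buyers gain 80/7 per unit; sellers gain 32/7 per unit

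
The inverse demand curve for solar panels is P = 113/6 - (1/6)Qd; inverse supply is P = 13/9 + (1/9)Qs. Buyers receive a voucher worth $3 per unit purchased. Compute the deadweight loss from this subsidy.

Deadweight loss = $16.2

Pre-subsidy: 113/6 - (1/6)Q = 13/9 + (1/9)Q gives Q* = 62.6 and P* = 8.4.
With the rebate, buyers effectively pay Pb = Ps − 3, where Ps is the price sellers receive.
On the curves, Pb = 113/6 - (1/6)Q and Ps = 13/9 + (1/9)Q; the wedge Ps − Pb = 3 gives 13/9 + (1/9)Q − (113/6 - (1/6)Q) = 3, so Q' = 73.4.
Then Pb = 113/6 − (1/6)·73.4 = 6.6 and Ps = 13/9 + (1/9)·73.4 = 9.6.
The subsidy expands output by 73.4 − 62.6 = 10.8 past the efficient level; on those units the gap between marginal cost and willingness to pay runs from 0 up to 3.
DWL = ½ × 3 × 10.8 = 16.2.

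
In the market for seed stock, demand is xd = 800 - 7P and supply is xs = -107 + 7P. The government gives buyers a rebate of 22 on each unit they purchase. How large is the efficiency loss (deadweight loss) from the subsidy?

Pre-subsidy: 800 - 7P = -107 + 7P gives P* = 907/14, x* = 346.5.
With the rebate, buyers effectively pay Pb = Ps − 22, where Ps is the price sellers receive.
Demand in terms of Ps becomes xd = 800 − 7(Ps − 22) = 954 - 7Ps. Setting this equal to supply: 954 - 7Ps = -107 + 7Ps, so Ps = 1061/14.
Buyers pay Pb = 1061/14 − 22 = 753/14; x' = -107 + 7·(1061/14) = 423.5.
The subsidy expands output by 423.5 − 346.5 = 77 past the efficient level; on those units the gap between marginal cost and willingness to pay runs from 0 up to 22.
DWL = ½ × 22 × 77 = 847.

Deadweight loss = 847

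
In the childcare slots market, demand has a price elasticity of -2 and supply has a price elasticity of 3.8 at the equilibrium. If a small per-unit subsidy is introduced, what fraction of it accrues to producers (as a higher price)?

Producer share = 10/29

For a small subsidy around the equilibrium, the benefit split depends on the relative slopes, which at a point are proportional to the elasticities.
Buyer share = εs/(εs + |εd|) = 3.8/(3.8 + 2) = 19/29; seller share = |εd|/(εs + |εd|) = 10/29.
So producers capture 10/29 of the subsidy.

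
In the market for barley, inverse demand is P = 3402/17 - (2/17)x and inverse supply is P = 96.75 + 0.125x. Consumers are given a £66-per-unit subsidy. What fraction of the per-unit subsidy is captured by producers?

Producer share = 17/33

Pre-subsidy: 3402/17 - (2/17)x = 96.75 + 0.125x gives x* = 426 and P* = 150.
With the rebate, buyers effectively pay Pb = Ps − 66, where Ps is the price sellers receive.
On the curves, Pb = 3402/17 - (2/17)x and Ps = 96.75 + 0.125x; the wedge Ps − Pb = 66 gives 96.75 + 0.125x − (3402/17 - (2/17)x) = 66, so x' = 698.
Then Pb = 3402/17 − (2/17)·698 = 118 and Ps = 96.75 + 0.125·698 = 184.
Buyers' price falls by P* − Pb = 150 − 118 = 32; sellers' price rises by Ps − P* = 184 − 150 = 34.
So producers capture 34/66 = 17/33 of each unit of subsidy.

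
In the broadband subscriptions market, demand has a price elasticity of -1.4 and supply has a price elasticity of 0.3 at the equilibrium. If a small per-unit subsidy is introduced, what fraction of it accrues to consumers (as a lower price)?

For a small subsidy around the equilibrium, the benefit split depends on the relative slopes, which at a point are proportional to the elasticities.
Buyer share = εs/(εs + |εd|) = 0.3/(0.3 + 1.4) = 3/17; seller share = |εd|/(εs + |εd|) = 14/17.

Consumer share = 3/17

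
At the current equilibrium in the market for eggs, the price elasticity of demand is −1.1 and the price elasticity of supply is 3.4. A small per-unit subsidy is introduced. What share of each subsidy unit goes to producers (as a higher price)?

Producer share = 11/45

For a small subsidy around the equilibrium, the benefit split depends on the relative slopes, which at a point are proportional to the elasticities.
Buyer share = εs/(εs + |εd|) = 3.4/(3.4 + 1.1) = 34/45; seller share = |εd|/(εs + |εd|) = 11/45.
So producers capture 11/45 of the subsidy.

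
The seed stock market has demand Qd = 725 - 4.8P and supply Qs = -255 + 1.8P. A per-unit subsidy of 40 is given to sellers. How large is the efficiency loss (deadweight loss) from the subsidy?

Deadweight loss = 11520/11

Pre-subsidy: 725 - 4.8P = -255 + 1.8P gives P* = 4900/33, Q* = 135/11.
With the subsidy, sellers receive Ps = Pb + 40 for each unit, where Pb is the price buyers pay.
Supply in terms of Pb becomes Qs = -255 + 1.8(Pb + 40) = -183 + 1.8Pb. Setting this equal to demand: 725 - 4.8Pb = -183 + 1.8Pb, so Pb = 4540/33.
Sellers receive Ps = 4540/33 + 40 = 5860/33; Q' = 725 − 4.8·(4540/33) = 711/11.
The subsidy expands output by 711/11 − 135/11 = 576/11 past the efficient level; on those units the gap between marginal cost and willingness to pay runs from 0 up to 40.
DWL = ½ × 40 × 576/11 = 11520/11.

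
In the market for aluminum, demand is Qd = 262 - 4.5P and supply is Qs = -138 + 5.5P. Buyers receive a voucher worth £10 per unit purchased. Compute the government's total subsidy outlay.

Government cost = £1067.5

Pre-subsidy: 262 - 4.5P = -138 + 5.5P gives P* = 40, Q* = 82.
With the rebate, buyers effectively pay Pb = Ps − 10, where Ps is the price sellers receive.
Demand in terms of Ps becomes Qd = 262 − 4.5(Ps − 10) = 307 - 4.5Ps. Setting this equal to supply: 307 - 4.5Ps = -138 + 5.5Ps, so Ps = 44.5.
Buyers pay Pb = 44.5 − 10 = 34.5; Q' = -138 + 5.5·44.5 = 106.75.
Government outlay = subsidy × quantity = 10 × 106.75 = 1067.5.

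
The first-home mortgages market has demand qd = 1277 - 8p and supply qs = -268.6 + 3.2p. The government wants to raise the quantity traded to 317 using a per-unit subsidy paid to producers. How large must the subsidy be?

At q = 317, invert demand for the buyer price: pb = (1277 − 317)/8 = 120; invert supply for the seller price: ps = (317 − (-268.6))/3.2 = 183.
The subsidy must fill the gap: s = ps − pb = 183 − 120 = 63.

Required subsidy s = 63 per unit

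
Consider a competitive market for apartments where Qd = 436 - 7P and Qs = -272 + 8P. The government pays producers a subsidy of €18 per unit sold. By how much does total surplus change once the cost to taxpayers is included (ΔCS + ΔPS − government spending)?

Pre-subsidy: 436 - 7P = -272 + 8P gives P* = 47.2, Q* = 105.6.
With the subsidy, sellers receive Ps = Pb + 18 for each unit, where Pb is the price buyers pay.
Supply in terms of Pb becomes Qs = -272 + 8(Pb + 18) = -128 + 8Pb. Setting this equal to demand: 436 - 7Pb = -128 + 8Pb, so Pb = 37.6.
Sellers receive Ps = 37.6 + 18 = 55.6; Q' = 436 − 7·37.6 = 172.8.
ΔCS = ½(105.6 + 172.8)(47.2 − 37.6) = 1336.32; ΔPS = ½(105.6 + 172.8)(55.6 − 47.2) = 1169.28.
Government spending = 18 × 172.8 = 3110.4.
Net change = 1336.32 + 1169.28 − 3110.4 = -604.8. The loss equals the DWL triangle ½·18·67.2.

Net change in total surplus = -€604.8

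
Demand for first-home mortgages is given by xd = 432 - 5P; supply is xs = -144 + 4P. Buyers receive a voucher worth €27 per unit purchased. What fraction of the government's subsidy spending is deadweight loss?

DWL / government spending = 15/86

Pre-subsidy: 432 - 5P = -144 + 4P gives P* = 64, x* = 112.
With the rebate, buyers effectively pay Pb = Ps − 27, where Ps is the price sellers receive.
Demand in terms of Ps becomes xd = 432 − 5(Ps − 27) = 567 - 5Ps. Setting this equal to supply: 567 - 5Ps = -144 + 4Ps, so Ps = 79.
Buyers pay Pb = 79 − 27 = 52; x' = -144 + 4·79 = 172.
ΔCS = ½(112 + 172)(64 − 52) = 1704; ΔPS = ½(112 + 172)(79 − 64) = 2130.
Government spending = 27 × 172 = 4644.
DWL = ½ × 27 × (172 − 112) = 810; fraction = 810 / 4644 = 15/86.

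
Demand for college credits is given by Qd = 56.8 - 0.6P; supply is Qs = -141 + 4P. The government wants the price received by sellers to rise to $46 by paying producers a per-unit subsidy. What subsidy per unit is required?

At a seller price of 46, quantity supplied is -141 + 4·46 = 43.
Buyers absorb 43 only when they pay Pb with 56.8 − 0.6·Pb = 43, i.e. Pb = 23.
s = Ps − Pb = 46 − 23 = 23.

Required subsidy s = $23 per unit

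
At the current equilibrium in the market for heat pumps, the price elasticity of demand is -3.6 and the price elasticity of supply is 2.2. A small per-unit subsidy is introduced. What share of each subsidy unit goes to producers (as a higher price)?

Producer share = 18/29

For a small subsidy around the equilibrium, the benefit split depends on the relative slopes, which at a point are proportional to the elasticities.
Buyer share = εs/(εs + |εd|) = 2.2/(2.2 + 3.6) = 11/29; seller share = |εd|/(εs + |εd|) = 18/29.
So producers capture 18/29 of the subsidy.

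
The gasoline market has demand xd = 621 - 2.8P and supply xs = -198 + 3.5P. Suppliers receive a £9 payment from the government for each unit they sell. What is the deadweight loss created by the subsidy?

Pre-subsidy: 621 - 2.8P = -198 + 3.5P gives P* = 130, x* = 257.
With the subsidy, sellers receive Ps = Pb + 9 for each unit, where Pb is the price buyers pay.
Supply in terms of Pb becomes xs = -198 + 3.5(Pb + 9) = -166.5 + 3.5Pb. Setting this equal to demand: 621 - 2.8Pb = -166.5 + 3.5Pb, so Pb = 125.
Sellers receive Ps = 125 + 9 = 134; x' = 621 − 2.8·125 = 271.
The subsidy expands output by 271 − 257 = 14 past the efficient level; on those units the gap between marginal cost and willingness to pay runs from 0 up to 9.
DWL = ½ × 9 × 14 = 63.

Deadweight loss = £63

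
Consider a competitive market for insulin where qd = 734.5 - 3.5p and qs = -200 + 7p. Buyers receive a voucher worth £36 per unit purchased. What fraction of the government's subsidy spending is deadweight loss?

Pre-subsidy: 734.5 - 3.5p = -200 + 7p gives p* = 89, q* = 423.
With the rebate, buyers effectively pay pb = ps − 36, where ps is the price sellers receive.
Demand in terms of ps becomes qd = 734.5 − 3.5(ps − 36) = 860.5 - 3.5ps. Setting this equal to supply: 860.5 - 3.5ps = -200 + 7ps, so ps = 101.
Buyers pay pb = 101 − 36 = 65; q' = -200 + 7·101 = 507.
ΔCS = ½(423 + 507)(89 − 65) = 11160; ΔPS = ½(423 + 507)(101 − 89) = 5580.
Government spending = 36 × 507 = 18252.
DWL = ½ × 36 × (507 − 423) = 1512; fraction = 1512 / 18252 = 14/169.

DWL / government spending = 14/169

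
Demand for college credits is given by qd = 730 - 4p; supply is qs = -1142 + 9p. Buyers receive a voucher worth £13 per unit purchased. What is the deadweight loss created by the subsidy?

Deadweight loss = £234

Pre-subsidy: 730 - 4p = -1142 + 9p gives p* = 144, q* = 154.
With the rebate, buyers effectively pay pb = ps − 13, where ps is the price sellers receive.
Demand in terms of ps becomes qd = 730 − 4(ps − 13) = 782 - 4ps. Setting this equal to supply: 782 - 4ps = -1142 + 9ps, so ps = 148.
Buyers pay pb = 148 − 13 = 135; q' = -1142 + 9·148 = 190.
The subsidy expands output by 190 − 154 = 36 past the efficient level; on those units the gap between marginal cost and willingness to pay runs from 0 up to 13.
DWL = ½ × 13 × 36 = 234.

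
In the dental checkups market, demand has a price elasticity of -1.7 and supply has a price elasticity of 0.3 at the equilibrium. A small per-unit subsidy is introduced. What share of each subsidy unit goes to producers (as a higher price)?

For a small subsidy around the equilibrium, the benefit split depends on the relative slopes, which at a point are proportional to the elasticities.
Buyer share = εs/(εs + |εd|) = 0.3/(0.3 + 1.7) = 0.15; seller share = |εd|/(εs + |εd|) = 0.85.
So producers capture 0.85 of the subsidy.

Producer share = 0.85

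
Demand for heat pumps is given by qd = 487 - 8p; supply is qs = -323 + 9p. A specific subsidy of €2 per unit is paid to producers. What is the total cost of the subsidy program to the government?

Pre-subsidy: 487 - 8p = -323 + 9p gives p* = 810/17, q* = 1799/17.
With the subsidy, sellers receive ps = pb + 2 for each unit, where pb is the price buyers pay.
Supply in terms of pb becomes qs = -323 + 9(pb + 2) = -305 + 9pb. Setting this equal to demand: 487 - 8pb = -305 + 9pb, so pb = 792/17.
Sellers receive ps = 792/17 + 2 = 826/17; q' = 487 − 8·(792/17) = 1943/17.
Government outlay = subsidy × quantity = 2 × 1943/17 = 3886/17.

Government cost = 3886/17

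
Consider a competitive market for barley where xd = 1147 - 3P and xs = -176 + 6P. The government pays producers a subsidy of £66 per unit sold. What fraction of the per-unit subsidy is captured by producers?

Pre-subsidy: 1147 - 3P = -176 + 6P gives P* = 147, x* = 706.
With the subsidy, sellers receive Ps = Pb + 66 for each unit, where Pb is the price buyers pay.
Supply in terms of Pb becomes xs = -176 + 6(Pb + 66) = 220 + 6Pb. Setting this equal to demand: 1147 - 3Pb = 220 + 6Pb, so Pb = 103.
Sellers receive Ps = 103 + 66 = 169; x' = 1147 − 3·103 = 838.
Buyers' price falls by P* − Pb = 147 − 103 = 44; sellers' price rises by Ps − P* = 169 − 147 = 22.
So producers capture 22/66 = 1/3 of each unit of subsidy.

Producer share = 1/3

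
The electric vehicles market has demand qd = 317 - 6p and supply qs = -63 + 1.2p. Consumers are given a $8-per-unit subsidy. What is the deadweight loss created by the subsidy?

Pre-subsidy: 317 - 6p = -63 + 1.2p gives p* = 475/9, q* = 1/3.
With the rebate, buyers effectively pay pb = ps − 8, where ps is the price sellers receive.
Demand in terms of ps becomes qd = 317 − 6(ps − 8) = 365 - 6ps. Setting this equal to supply: 365 - 6ps = -63 + 1.2ps, so ps = 535/9.
Buyers pay pb = 535/9 − 8 = 463/9; q' = -63 + 1.2·(535/9) = 25/3.
The subsidy expands output by 25/3 − 1/3 = 8 past the efficient level; on those units the gap between marginal cost and willingness to pay runs from 0 up to 8.
DWL = ½ × 8 × 8 = 32.

Deadweight loss = $32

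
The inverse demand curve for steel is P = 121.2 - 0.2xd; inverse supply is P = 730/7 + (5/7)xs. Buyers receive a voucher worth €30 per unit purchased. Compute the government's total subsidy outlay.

Government cost = €1539.375

Pre-subsidy: 121.2 - 0.2x = 730/7 + (5/7)x gives x* = 18.5 and P* = 117.5.
With the rebate, buyers effectively pay Pb = Ps − 30, where Ps is the price sellers receive.
On the curves, Pb = 121.2 - 0.2x and Ps = 730/7 + (5/7)x; the wedge Ps − Pb = 30 gives 730/7 + (5/7)x − (121.2 - 0.2x) = 30, so x' = 51.3125.
Then Pb = 121.2 − 0.2·51.3125 = 110.9375 and Ps = 730/7 + (5/7)·51.3125 = 140.9375.
Government outlay = subsidy × quantity = 30 × 51.3125 = 1539.375.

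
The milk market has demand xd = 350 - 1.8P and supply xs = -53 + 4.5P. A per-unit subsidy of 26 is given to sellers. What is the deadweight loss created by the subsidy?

Deadweight loss = 3042/7

Pre-subsidy: 350 - 1.8P = -53 + 4.5P gives P* = 4030/63, x* = 1644/7.
With the subsidy, sellers receive Ps = Pb + 26 for each unit, where Pb is the price buyers pay.
Supply in terms of Pb becomes xs = -53 + 4.5(Pb + 26) = 64 + 4.5Pb. Setting this equal to demand: 350 - 1.8Pb = 64 + 4.5Pb, so Pb = 2860/63.
Sellers receive Ps = 2860/63 + 26 = 4498/63; x' = 350 − 1.8·(2860/63) = 1878/7.
The subsidy expands output by 1878/7 − 1644/7 = 234/7 past the efficient level; on those units the gap between marginal cost and willingness to pay runs from 0 up to 26.
DWL = ½ × 26 × 234/7 = 3042/7.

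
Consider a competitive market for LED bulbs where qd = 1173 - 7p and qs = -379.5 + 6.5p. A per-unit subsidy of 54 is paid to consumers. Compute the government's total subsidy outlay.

Pre-subsidy: 1173 - 7p = -379.5 + 6.5p gives p* = 115, q* = 368.
With the rebate, buyers effectively pay pb = ps − 54, where ps is the price sellers receive.
Demand in terms of ps becomes qd = 1173 − 7(ps − 54) = 1551 - 7ps. Setting this equal to supply: 1551 - 7ps = -379.5 + 6.5ps, so ps = 143.
Buyers pay pb = 143 − 54 = 89; q' = -379.5 + 6.5·143 = 550.
Government outlay = subsidy × quantity = 54 × 550 = 29700.

Government cost = 29700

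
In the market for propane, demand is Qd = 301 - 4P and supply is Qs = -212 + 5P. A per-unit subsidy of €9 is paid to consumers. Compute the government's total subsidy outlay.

Pre-subsidy: 301 - 4P = -212 + 5P gives P* = 57, Q* = 73.
With the rebate, buyers effectively pay Pb = Ps − 9, where Ps is the price sellers receive.
Demand in terms of Ps becomes Qd = 301 − 4(Ps − 9) = 337 - 4Ps. Setting this equal to supply: 337 - 4Ps = -212 + 5Ps, so Ps = 61.
Buyers pay Pb = 61 − 9 = 52; Q' = -212 + 5·61 = 93.
Government outlay = subsidy × quantity = 9 × 93 = 837.

Government cost = €837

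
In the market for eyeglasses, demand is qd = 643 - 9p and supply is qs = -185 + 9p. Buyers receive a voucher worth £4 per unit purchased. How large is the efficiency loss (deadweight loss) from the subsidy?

Pre-subsidy: 643 - 9p = -185 + 9p gives p* = 46, q* = 229.
With the rebate, buyers effectively pay pb = ps − 4, where ps is the price sellers receive.
Demand in terms of ps becomes qd = 643 − 9(ps − 4) = 679 - 9ps. Setting this equal to supply: 679 - 9ps = -185 + 9ps, so ps = 48.
Buyers pay pb = 48 − 4 = 44; q' = -185 + 9·48 = 247.
The subsidy expands output by 247 − 229 = 18 past the efficient level; on those units the gap between marginal cost and willingness to pay runs from 0 up to 4.
DWL = ½ × 4 × 18 = 36.

Deadweight loss = £36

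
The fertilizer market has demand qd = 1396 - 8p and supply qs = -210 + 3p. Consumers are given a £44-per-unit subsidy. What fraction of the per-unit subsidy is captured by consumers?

Consumer share = 3/11

Pre-subsidy: 1396 - 8p = -210 + 3p gives p* = 146, q* = 228.
With the rebate, buyers effectively pay pb = ps − 44, where ps is the price sellers receive.
Demand in terms of ps becomes qd = 1396 − 8(ps − 44) = 1748 - 8ps. Setting this equal to supply: 1748 - 8ps = -210 + 3ps, so ps = 178.
Buyers pay pb = 178 − 44 = 134; q' = -210 + 3·178 = 324.
Buyers' price falls by p* − pb = 146 − 134 = 12; sellers' price rises by ps − p* = 178 − 146 = 32.
So consumers capture 12/44 = 3/11 of each unit of subsidy.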